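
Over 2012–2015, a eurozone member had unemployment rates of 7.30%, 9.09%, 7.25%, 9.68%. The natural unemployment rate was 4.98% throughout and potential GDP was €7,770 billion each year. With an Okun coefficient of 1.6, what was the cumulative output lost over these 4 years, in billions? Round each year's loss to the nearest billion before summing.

€1,665 billion

Year 2012: gap = -1.6 × (7.3 - 4.98) = -3.712%, loss ≈ 7770 × 3.712/100 ≈ 288.
Year 2013: gap = -1.6 × (9.09 - 4.98) = -6.576%, loss ≈ 7770 × 6.576/100 ≈ 511.
Year 2014: gap = -1.6 × (7.25 - 4.98) = -3.632%, loss ≈ 7770 × 3.632/100 ≈ 282.
Year 2015: gap = -1.6 × (9.68 - 4.98) = -7.52%, loss ≈ 7770 × 7.52/100 ≈ 584.
Total lost output = 288 + 511 + 282 + 584 = 1665 billion.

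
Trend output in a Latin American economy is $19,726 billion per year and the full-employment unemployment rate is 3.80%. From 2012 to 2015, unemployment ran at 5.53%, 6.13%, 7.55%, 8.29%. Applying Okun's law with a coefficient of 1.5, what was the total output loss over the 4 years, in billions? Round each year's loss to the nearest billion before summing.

$3,640 billion

Year 2012: gap = -1.5 × (5.53 - 3.8) = -2.595%, loss ≈ 19726 × 2.595/100 ≈ 512.
Year 2013: gap = -1.5 × (6.13 - 3.8) = -3.495%, loss ≈ 19726 × 3.495/100 ≈ 689.
Year 2014: gap = -1.5 × (7.55 - 3.8) = -5.625%, loss ≈ 19726 × 5.625/100 ≈ 1110.
Year 2015: gap = -1.5 × (8.29 - 3.8) = -6.735%, loss ≈ 19726 × 6.735/100 ≈ 1329.
Total lost output = 512 + 689 + 1110 + 1329 = 3640 billion.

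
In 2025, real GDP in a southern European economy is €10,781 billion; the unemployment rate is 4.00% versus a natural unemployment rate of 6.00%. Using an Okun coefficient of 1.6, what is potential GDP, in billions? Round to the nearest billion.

Unemployment gap = 4 - 6 = -2 points, so output gap = -1.6 × (-2) = 3.2%.
Since Y = Y* × (1 + gap/100), Y* = 10781/1.032 ≈ 10447 billion.

€10,447 billion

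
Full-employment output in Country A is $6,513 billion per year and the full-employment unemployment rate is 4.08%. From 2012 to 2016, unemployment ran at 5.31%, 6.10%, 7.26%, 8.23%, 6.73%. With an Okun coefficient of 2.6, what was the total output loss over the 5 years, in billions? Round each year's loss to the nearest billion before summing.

$2,240 billion

Year 2012: gap = -2.6 × (5.31 - 4.08) = -3.198%, loss ≈ 6513 × 3.198/100 ≈ 208.
Year 2013: gap = -2.6 × (6.1 - 4.08) = -5.252%, loss ≈ 6513 × 5.252/100 ≈ 342.
Year 2014: gap = -2.6 × (7.26 - 4.08) = -8.268%, loss ≈ 6513 × 8.268/100 ≈ 538.
Year 2015: gap = -2.6 × (8.23 - 4.08) = -10.79%, loss ≈ 6513 × 10.79/100 ≈ 703.
Year 2016: gap = -2.6 × (6.73 - 4.08) = -6.89%, loss ≈ 6513 × 6.89/100 ≈ 449.
Total lost output = 208 + 342 + 538 + 703 + 449 = 2240 billion.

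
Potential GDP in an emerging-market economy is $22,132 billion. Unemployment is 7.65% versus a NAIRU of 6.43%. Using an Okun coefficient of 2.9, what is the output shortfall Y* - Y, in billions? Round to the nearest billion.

$783 billion

Output gap = -2.9 × (7.65 - 6.43) = -2.9 × 1.22 = -3.538%.
Actual GDP ≈ 22132 × 0.96462 ≈ 21349 billion, so the shortfall is 22132 - 21349 = 783 billion.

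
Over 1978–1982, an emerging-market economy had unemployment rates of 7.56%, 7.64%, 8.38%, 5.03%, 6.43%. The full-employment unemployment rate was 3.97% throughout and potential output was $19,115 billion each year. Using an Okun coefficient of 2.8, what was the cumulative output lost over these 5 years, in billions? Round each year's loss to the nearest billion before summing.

Year 1978: gap = -2.8 × (7.56 - 3.97) = -10.052%, loss ≈ 19115 × 10.052/100 ≈ 1921.
Year 1979: gap = -2.8 × (7.64 - 3.97) = -10.276%, loss ≈ 19115 × 10.276/100 ≈ 1964.
Year 1980: gap = -2.8 × (8.38 - 3.97) = -12.348%, loss ≈ 19115 × 12.348/100 ≈ 2360.
Year 1981: gap = -2.8 × (5.03 - 3.97) = -2.968%, loss ≈ 19115 × 2.968/100 ≈ 567.
Year 1982: gap = -2.8 × (6.43 - 3.97) = -6.888%, loss ≈ 19115 × 6.888/100 ≈ 1317.
Total lost output = 1921 + 1964 + 2360 + 567 + 1317 = 8129 billion.

$8,129 billion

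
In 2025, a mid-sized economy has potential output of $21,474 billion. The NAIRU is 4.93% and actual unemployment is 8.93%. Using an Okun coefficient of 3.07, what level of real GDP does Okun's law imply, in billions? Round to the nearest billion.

$18,837 billion

Unemployment gap = 8.93 - 4.93 = 4 points, so the output gap is -3.07 × 4 = -12.28%.
Actual GDP = 21474 × (1 - 12.28/100) = 21474 × 0.8772 ≈ 18837 billion.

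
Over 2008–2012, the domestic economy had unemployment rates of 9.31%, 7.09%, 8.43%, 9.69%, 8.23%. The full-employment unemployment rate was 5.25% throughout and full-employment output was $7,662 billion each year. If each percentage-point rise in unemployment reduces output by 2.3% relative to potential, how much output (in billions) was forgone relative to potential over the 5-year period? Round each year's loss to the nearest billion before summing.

Year 2008: gap = -2.3 × (9.31 - 5.25) = -9.338%, loss ≈ 7662 × 9.338/100 ≈ 715.
Year 2009: gap = -2.3 × (7.09 - 5.25) = -4.232%, loss ≈ 7662 × 4.232/100 ≈ 324.
Year 2010: gap = -2.3 × (8.43 - 5.25) = -7.314%, loss ≈ 7662 × 7.314/100 ≈ 560.
Year 2011: gap = -2.3 × (9.69 - 5.25) = -10.212%, loss ≈ 7662 × 10.212/100 ≈ 782.
Year 2012: gap = -2.3 × (8.23 - 5.25) = -6.854%, loss ≈ 7662 × 6.854/100 ≈ 525.
Total lost output = 715 + 324 + 560 + 782 + 525 = 2906 billion.

$2,906 billion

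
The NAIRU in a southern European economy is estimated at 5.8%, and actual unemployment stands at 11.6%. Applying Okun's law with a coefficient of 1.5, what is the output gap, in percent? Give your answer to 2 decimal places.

The unemployment gap is 11.6 - 5.8 = 5.8 percentage points.
Okun's law gives an output gap of -1.5 × 5.8 = -8.7%, i.e. 8.70% below potential.

-8.70%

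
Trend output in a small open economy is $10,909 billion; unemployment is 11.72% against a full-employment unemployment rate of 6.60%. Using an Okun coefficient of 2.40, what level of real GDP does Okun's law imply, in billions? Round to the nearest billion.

Unemployment gap = 11.72 - 6.6 = 5.12 points, so the output gap is -2.4 × 5.12 = -12.288%.
Actual GDP = 10909 × (1 - 12.288/100) = 10909 × 0.87712 ≈ 9569 billion.

$9,569 billion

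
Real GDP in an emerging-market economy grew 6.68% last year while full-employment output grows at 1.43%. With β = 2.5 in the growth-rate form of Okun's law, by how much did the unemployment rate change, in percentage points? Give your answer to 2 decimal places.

-2.10 percentage points

Growth-rate Okun's law: g_Y = g_Y* - β × Δu, so Δu = (g_Y* - g_Y)/β.
Δu = (1.43 - 6.68)/2.5 = -5.25/2.5 = -2.10 percentage points.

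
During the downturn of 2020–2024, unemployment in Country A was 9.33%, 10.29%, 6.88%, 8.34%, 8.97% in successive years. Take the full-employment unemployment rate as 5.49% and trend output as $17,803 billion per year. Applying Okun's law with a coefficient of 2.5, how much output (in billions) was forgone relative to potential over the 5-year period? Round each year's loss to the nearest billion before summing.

$7,281 billion

Year 2020: gap = -2.5 × (9.33 - 5.49) = -9.6%, loss ≈ 17803 × 9.6/100 ≈ 1709.
Year 2021: gap = -2.5 × (10.29 - 5.49) = -12%, loss ≈ 17803 × 12/100 ≈ 2136.
Year 2022: gap = -2.5 × (6.88 - 5.49) = -3.475%, loss ≈ 17803 × 3.475/100 ≈ 619.
Year 2023: gap = -2.5 × (8.34 - 5.49) = -7.125%, loss ≈ 17803 × 7.125/100 ≈ 1268.
Year 2024: gap = -2.5 × (8.97 - 5.49) = -8.7%, loss ≈ 17803 × 8.7/100 ≈ 1549.
Total lost output = 1709 + 2136 + 619 + 1268 + 1549 = 7281 billion.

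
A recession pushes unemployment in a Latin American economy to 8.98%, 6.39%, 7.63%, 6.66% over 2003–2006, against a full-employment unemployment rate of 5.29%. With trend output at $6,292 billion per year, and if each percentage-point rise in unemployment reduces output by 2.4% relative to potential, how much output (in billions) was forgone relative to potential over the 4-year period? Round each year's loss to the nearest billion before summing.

$1,283 billion

Year 2003: gap = -2.4 × (8.98 - 5.29) = -8.856%, loss ≈ 6292 × 8.856/100 ≈ 557.
Year 2004: gap = -2.4 × (6.39 - 5.29) = -2.64%, loss ≈ 6292 × 2.64/100 ≈ 166.
Year 2005: gap = -2.4 × (7.63 - 5.29) = -5.616%, loss ≈ 6292 × 5.616/100 ≈ 353.
Year 2006: gap = -2.4 × (6.66 - 5.29) = -3.288%, loss ≈ 6292 × 3.288/100 ≈ 207.
Total lost output = 557 + 166 + 353 + 207 = 1283 billion.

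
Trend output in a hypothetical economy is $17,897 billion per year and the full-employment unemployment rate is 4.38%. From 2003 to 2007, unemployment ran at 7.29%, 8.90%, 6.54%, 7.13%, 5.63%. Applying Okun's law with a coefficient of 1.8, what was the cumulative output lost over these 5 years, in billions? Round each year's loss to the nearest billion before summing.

Year 2003: gap = -1.8 × (7.29 - 4.38) = -5.238%, loss ≈ 17897 × 5.238/100 ≈ 937.
Year 2004: gap = -1.8 × (8.9 - 4.38) = -8.136%, loss ≈ 17897 × 8.136/100 ≈ 1456.
Year 2005: gap = -1.8 × (6.54 - 4.38) = -3.888%, loss ≈ 17897 × 3.888/100 ≈ 696.
Year 2006: gap = -1.8 × (7.13 - 4.38) = -4.95%, loss ≈ 17897 × 4.95/100 ≈ 886.
Year 2007: gap = -1.8 × (5.63 - 4.38) = -2.25%, loss ≈ 17897 × 2.25/100 ≈ 403.
Total lost output = 937 + 1456 + 696 + 886 + 403 = 4378 billion.

$4,378 billion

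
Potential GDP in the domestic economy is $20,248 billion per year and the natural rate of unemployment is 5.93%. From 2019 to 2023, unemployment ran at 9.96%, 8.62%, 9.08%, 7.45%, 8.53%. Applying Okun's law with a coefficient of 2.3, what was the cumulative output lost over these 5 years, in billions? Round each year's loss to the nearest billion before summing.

Year 2019: gap = -2.3 × (9.96 - 5.93) = -9.269%, loss ≈ 20248 × 9.269/100 ≈ 1877.
Year 2020: gap = -2.3 × (8.62 - 5.93) = -6.187%, loss ≈ 20248 × 6.187/100 ≈ 1253.
Year 2021: gap = -2.3 × (9.08 - 5.93) = -7.245%, loss ≈ 20248 × 7.245/100 ≈ 1467.
Year 2022: gap = -2.3 × (7.45 - 5.93) = -3.496%, loss ≈ 20248 × 3.496/100 ≈ 708.
Year 2023: gap = -2.3 × (8.53 - 5.93) = -5.98%, loss ≈ 20248 × 5.98/100 ≈ 1211.
Total lost output = 1877 + 1253 + 1467 + 708 + 1211 = 6516 billion.

$6,516 billion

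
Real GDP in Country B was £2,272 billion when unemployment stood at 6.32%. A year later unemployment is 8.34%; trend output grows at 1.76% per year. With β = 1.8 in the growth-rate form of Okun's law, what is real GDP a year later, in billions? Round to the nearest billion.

Δu = 8.34 - 6.32 = 2.02 points.
Okun's law (growth form): g_Y = g_Y* - β × Δu = 1.76 - 1.8 × (2.02) = 1.76 - 3.636 = -1.876%.
Real GDP in the next year = 2272 × (1 - 1.876/100) = 2272 × 0.98124 ≈ 2229 billion.

£2,229 billion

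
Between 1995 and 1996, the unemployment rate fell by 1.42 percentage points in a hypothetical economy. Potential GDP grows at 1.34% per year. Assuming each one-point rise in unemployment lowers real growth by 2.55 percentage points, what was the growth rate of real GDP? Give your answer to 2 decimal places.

4.96%

Growth-rate Okun's law: g_Y = g_Y* - β × Δu.
g_Y = 1.34 - 2.55 × (-1.42) = 1.34 + 3.621 = 4.961%, i.e. 4.96% to 2 d.p.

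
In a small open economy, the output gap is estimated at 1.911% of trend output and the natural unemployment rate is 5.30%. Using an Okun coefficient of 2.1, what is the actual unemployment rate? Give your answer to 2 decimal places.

4.39%

From Okun's law, u - u* = -(output gap)/β = -(1.911)/2.1 = -0.91 points.
So u = 5.3 - 0.91 = 4.39%.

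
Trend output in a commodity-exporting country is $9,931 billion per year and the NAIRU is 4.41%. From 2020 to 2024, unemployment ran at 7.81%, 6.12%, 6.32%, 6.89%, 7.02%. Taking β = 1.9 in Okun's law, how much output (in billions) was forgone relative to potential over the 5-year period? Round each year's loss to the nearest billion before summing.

$2,285 billion

Year 2020: gap = -1.9 × (7.81 - 4.41) = -6.46%, loss ≈ 9931 × 6.46/100 ≈ 642.
Year 2021: gap = -1.9 × (6.12 - 4.41) = -3.249%, loss ≈ 9931 × 3.249/100 ≈ 323.
Year 2022: gap = -1.9 × (6.32 - 4.41) = -3.629%, loss ≈ 9931 × 3.629/100 ≈ 360.
Year 2023: gap = -1.9 × (6.89 - 4.41) = -4.712%, loss ≈ 9931 × 4.712/100 ≈ 468.
Year 2024: gap = -1.9 × (7.02 - 4.41) = -4.959%, loss ≈ 9931 × 4.959/100 ≈ 492.
Total lost output = 642 + 323 + 360 + 468 + 492 = 2285 billion.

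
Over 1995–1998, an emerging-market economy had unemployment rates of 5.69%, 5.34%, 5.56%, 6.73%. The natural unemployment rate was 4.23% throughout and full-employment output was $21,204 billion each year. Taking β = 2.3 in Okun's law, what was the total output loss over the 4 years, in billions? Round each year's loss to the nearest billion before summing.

$3,121 billion

Year 1995: gap = -2.3 × (5.69 - 4.23) = -3.358%, loss ≈ 21204 × 3.358/100 ≈ 712.
Year 1996: gap = -2.3 × (5.34 - 4.23) = -2.553%, loss ≈ 21204 × 2.553/100 ≈ 541.
Year 1997: gap = -2.3 × (5.56 - 4.23) = -3.059%, loss ≈ 21204 × 3.059/100 ≈ 649.
Year 1998: gap = -2.3 × (6.73 - 4.23) = -5.75%, loss ≈ 21204 × 5.75/100 ≈ 1219.
Total lost output = 712 + 541 + 649 + 1219 = 3121 billion.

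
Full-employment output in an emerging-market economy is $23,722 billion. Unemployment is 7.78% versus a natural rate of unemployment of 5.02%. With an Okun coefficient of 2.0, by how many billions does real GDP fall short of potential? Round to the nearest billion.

Output gap = -2.0 × (7.78 - 5.02) = -2 × 2.76 = -5.52%.
Actual GDP ≈ 23722 × 0.9448 ≈ 22413 billion, so the shortfall is 23722 - 22413 = 1309 billion.

$1,309 billion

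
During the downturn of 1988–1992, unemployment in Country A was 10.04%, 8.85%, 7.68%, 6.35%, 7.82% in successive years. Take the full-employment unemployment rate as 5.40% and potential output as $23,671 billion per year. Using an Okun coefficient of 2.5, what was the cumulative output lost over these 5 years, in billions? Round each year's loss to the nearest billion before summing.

Year 1988: gap = -2.5 × (10.04 - 5.4) = -11.6%, loss ≈ 23671 × 11.6/100 ≈ 2746.
Year 1989: gap = -2.5 × (8.85 - 5.4) = -8.625%, loss ≈ 23671 × 8.625/100 ≈ 2042.
Year 1990: gap = -2.5 × (7.68 - 5.4) = -5.7%, loss ≈ 23671 × 5.7/100 ≈ 1349.
Year 1991: gap = -2.5 × (6.35 - 5.4) = -2.375%, loss ≈ 23671 × 2.375/100 ≈ 562.
Year 1992: gap = -2.5 × (7.82 - 5.4) = -6.05%, loss ≈ 23671 × 6.05/100 ≈ 1432.
Total lost output = 2746 + 2042 + 1349 + 562 + 1432 = 8131 billion.

$8,131 billion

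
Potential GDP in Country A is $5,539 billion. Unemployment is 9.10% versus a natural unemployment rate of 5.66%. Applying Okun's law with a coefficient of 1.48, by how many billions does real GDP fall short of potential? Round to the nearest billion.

Output gap = -1.48 × (9.1 - 5.66) = -1.48 × 3.44 = -5.0912%.
Actual GDP ≈ 5539 × 0.949088 ≈ 5257 billion, so the shortfall is 5539 - 5257 = 282 billion.

$282 billion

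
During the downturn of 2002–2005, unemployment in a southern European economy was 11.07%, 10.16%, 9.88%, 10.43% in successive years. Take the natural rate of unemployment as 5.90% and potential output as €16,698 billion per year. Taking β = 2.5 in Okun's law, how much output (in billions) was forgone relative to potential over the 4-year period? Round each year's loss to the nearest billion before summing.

€7,488 billion

Year 2002: gap = -2.5 × (11.07 - 5.9) = -12.925%, loss ≈ 16698 × 12.925/100 ≈ 2158.
Year 2003: gap = -2.5 × (10.16 - 5.9) = -10.65%, loss ≈ 16698 × 10.65/100 ≈ 1778.
Year 2004: gap = -2.5 × (9.88 - 5.9) = -9.95%, loss ≈ 16698 × 9.95/100 ≈ 1661.
Year 2005: gap = -2.5 × (10.43 - 5.9) = -11.325%, loss ≈ 16698 × 11.325/100 ≈ 1891.
Total lost output = 2158 + 1778 + 1661 + 1891 = 7488 billion.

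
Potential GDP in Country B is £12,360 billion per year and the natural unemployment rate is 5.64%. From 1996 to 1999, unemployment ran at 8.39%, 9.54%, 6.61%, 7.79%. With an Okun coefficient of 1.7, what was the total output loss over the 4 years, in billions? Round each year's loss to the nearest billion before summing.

Year 1996: gap = -1.7 × (8.39 - 5.64) = -4.675%, loss ≈ 12360 × 4.675/100 ≈ 578.
Year 1997: gap = -1.7 × (9.54 - 5.64) = -6.63%, loss ≈ 12360 × 6.63/100 ≈ 819.
Year 1998: gap = -1.7 × (6.61 - 5.64) = -1.649%, loss ≈ 12360 × 1.649/100 ≈ 204.
Year 1999: gap = -1.7 × (7.79 - 5.64) = -3.655%, loss ≈ 12360 × 3.655/100 ≈ 452.
Total lost output = 578 + 819 + 204 + 452 = 2053 billion.

£2,053 billion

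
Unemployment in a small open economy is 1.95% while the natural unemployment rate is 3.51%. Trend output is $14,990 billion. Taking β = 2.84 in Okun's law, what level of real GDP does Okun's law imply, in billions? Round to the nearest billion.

Unemployment gap = 1.95 - 3.51 = -1.56 points, so the output gap is -2.84 × (-1.56) = 4.4304%.
Actual GDP = 14990 × (1 + 4.4304/100) = 14990 × 1.044304 ≈ 15654 billion.

$15,654 billion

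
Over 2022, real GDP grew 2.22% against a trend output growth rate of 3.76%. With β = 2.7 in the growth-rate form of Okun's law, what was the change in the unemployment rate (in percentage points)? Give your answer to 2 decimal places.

0.57 percentage points

Growth-rate Okun's law: g_Y = g_Y* - β × Δu, so Δu = (g_Y* - g_Y)/β.
Δu = (3.76 - 2.22)/2.7 = 1.54/2.7 = 0.57 percentage points.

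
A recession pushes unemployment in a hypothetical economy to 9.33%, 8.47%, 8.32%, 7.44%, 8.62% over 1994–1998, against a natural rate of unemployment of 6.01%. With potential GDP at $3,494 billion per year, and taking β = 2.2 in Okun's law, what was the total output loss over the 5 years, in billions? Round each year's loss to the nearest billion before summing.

$933 billion

Year 1994: gap = -2.2 × (9.33 - 6.01) = -7.304%, loss ≈ 3494 × 7.304/100 ≈ 255.
Year 1995: gap = -2.2 × (8.47 - 6.01) = -5.412%, loss ≈ 3494 × 5.412/100 ≈ 189.
Year 1996: gap = -2.2 × (8.32 - 6.01) = -5.082%, loss ≈ 3494 × 5.082/100 ≈ 178.
Year 1997: gap = -2.2 × (7.44 - 6.01) = -3.146%, loss ≈ 3494 × 3.146/100 ≈ 110.
Year 1998: gap = -2.2 × (8.62 - 6.01) = -5.742%, loss ≈ 3494 × 5.742/100 ≈ 201.
Total lost output = 255 + 189 + 178 + 110 + 201 = 933 billion.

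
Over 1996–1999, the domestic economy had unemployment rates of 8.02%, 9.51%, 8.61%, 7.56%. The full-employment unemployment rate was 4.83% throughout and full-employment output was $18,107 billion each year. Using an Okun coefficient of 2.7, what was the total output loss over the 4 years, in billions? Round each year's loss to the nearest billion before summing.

Year 1996: gap = -2.7 × (8.02 - 4.83) = -8.613%, loss ≈ 18107 × 8.613/100 ≈ 1560.
Year 1997: gap = -2.7 × (9.51 - 4.83) = -12.636%, loss ≈ 18107 × 12.636/100 ≈ 2288.
Year 1998: gap = -2.7 × (8.61 - 4.83) = -10.206%, loss ≈ 18107 × 10.206/100 ≈ 1848.
Year 1999: gap = -2.7 × (7.56 - 4.83) = -7.371%, loss ≈ 18107 × 7.371/100 ≈ 1335.
Total lost output = 1560 + 2288 + 1848 + 1335 = 7031 billion.

$7,031 billion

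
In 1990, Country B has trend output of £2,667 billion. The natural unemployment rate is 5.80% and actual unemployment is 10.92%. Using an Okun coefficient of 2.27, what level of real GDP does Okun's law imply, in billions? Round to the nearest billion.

Unemployment gap = 10.92 - 5.8 = 5.12 points, so the output gap is -2.27 × 5.12 = -11.6224%.
Actual GDP = 2667 × (1 - 11.6224/100) = 2667 × 0.883776 ≈ 2357 billion.

£2,357 billion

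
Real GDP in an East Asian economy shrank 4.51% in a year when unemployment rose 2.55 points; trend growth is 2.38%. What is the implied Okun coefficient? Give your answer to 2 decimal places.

Growth form: g_Y = g_Y* - β × Δu, so β = (g_Y* - g_Y)/Δu.
β = (2.38 + 4.51)/2.55 = 6.89/2.55 = 2.70.

β ≈ 2.70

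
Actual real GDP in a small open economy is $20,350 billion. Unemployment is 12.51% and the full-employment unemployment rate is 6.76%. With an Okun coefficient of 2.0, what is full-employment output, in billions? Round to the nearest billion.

$22,994 billion

Unemployment gap = 12.51 - 6.76 = 5.75 points, so output gap = -2 × 5.75 = -11.5%.
Since Y = Y* × (1 + gap/100), Y* = 20350/0.885 ≈ 22994 billion.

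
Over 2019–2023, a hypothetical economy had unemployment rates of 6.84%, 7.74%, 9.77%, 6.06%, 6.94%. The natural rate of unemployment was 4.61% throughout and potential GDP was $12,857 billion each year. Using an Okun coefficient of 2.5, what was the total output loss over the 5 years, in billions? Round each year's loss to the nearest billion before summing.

$4,597 billion

Year 2019: gap = -2.5 × (6.84 - 4.61) = -5.575%, loss ≈ 12857 × 5.575/100 ≈ 717.
Year 2020: gap = -2.5 × (7.74 - 4.61) = -7.825%, loss ≈ 12857 × 7.825/100 ≈ 1006.
Year 2021: gap = -2.5 × (9.77 - 4.61) = -12.9%, loss ≈ 12857 × 12.9/100 ≈ 1659.
Year 2022: gap = -2.5 × (6.06 - 4.61) = -3.625%, loss ≈ 12857 × 3.625/100 ≈ 466.
Year 2023: gap = -2.5 × (6.94 - 4.61) = -5.825%, loss ≈ 12857 × 5.825/100 ≈ 749.
Total lost output = 717 + 1006 + 1659 + 466 + 749 = 4597 billion.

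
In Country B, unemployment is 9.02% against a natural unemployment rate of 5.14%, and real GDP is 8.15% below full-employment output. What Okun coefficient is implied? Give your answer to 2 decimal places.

β ≈ 2.10

Okun's law: output gap = -β × (u - u*).
-8.15 = -β × (9.02 - 5.14) = -β × 3.88, so β = 8.15/3.88 = 2.10.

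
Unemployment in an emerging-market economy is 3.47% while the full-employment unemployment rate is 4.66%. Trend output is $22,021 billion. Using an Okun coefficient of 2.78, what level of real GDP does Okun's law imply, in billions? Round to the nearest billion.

Unemployment gap = 3.47 - 4.66 = -1.19 points, so the output gap is -2.78 × (-1.19) = 3.3082%.
Actual GDP = 22021 × (1 + 3.3082/100) = 22021 × 1.033082 ≈ 22749 billion.

$22,749 billion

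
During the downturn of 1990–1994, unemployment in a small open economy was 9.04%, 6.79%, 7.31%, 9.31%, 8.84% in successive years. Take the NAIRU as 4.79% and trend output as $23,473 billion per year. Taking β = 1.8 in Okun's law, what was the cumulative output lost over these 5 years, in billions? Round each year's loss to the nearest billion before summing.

Year 1990: gap = -1.8 × (9.04 - 4.79) = -7.65%, loss ≈ 23473 × 7.65/100 ≈ 1796.
Year 1991: gap = -1.8 × (6.79 - 4.79) = -3.6%, loss ≈ 23473 × 3.6/100 ≈ 845.
Year 1992: gap = -1.8 × (7.31 - 4.79) = -4.536%, loss ≈ 23473 × 4.536/100 ≈ 1065.
Year 1993: gap = -1.8 × (9.31 - 4.79) = -8.136%, loss ≈ 23473 × 8.136/100 ≈ 1910.
Year 1994: gap = -1.8 × (8.84 - 4.79) = -7.29%, loss ≈ 23473 × 7.29/100 ≈ 1711.
Total lost output = 1796 + 845 + 1065 + 1910 + 1711 = 7327 billion.

$7,327 billion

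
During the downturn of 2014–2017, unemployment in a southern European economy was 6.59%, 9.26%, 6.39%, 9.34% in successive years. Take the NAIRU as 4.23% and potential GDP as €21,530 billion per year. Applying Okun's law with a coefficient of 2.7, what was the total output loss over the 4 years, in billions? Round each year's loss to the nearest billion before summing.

Year 2014: gap = -2.7 × (6.59 - 4.23) = -6.372%, loss ≈ 21530 × 6.372/100 ≈ 1372.
Year 2015: gap = -2.7 × (9.26 - 4.23) = -13.581%, loss ≈ 21530 × 13.581/100 ≈ 2924.
Year 2016: gap = -2.7 × (6.39 - 4.23) = -5.832%, loss ≈ 21530 × 5.832/100 ≈ 1256.
Year 2017: gap = -2.7 × (9.34 - 4.23) = -13.797%, loss ≈ 21530 × 13.797/100 ≈ 2970.
Total lost output = 1372 + 2924 + 1256 + 2970 = 8522 billion.

€8,522 billion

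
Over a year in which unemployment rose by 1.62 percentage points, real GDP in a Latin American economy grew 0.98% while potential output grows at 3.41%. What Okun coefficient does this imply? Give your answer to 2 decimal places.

β ≈ 1.50

Growth form: g_Y = g_Y* - β × Δu, so β = (g_Y* - g_Y)/Δu.
β = (3.41 - 0.98)/1.62 = 2.43/1.62 = 1.50.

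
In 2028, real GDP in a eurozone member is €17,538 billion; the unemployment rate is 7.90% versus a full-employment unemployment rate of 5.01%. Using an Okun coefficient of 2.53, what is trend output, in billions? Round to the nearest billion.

€18,921 billion

Unemployment gap = 7.9 - 5.01 = 2.89 points, so output gap = -2.53 × 2.89 = -7.3117%.
Since Y = Y* × (1 + gap/100), Y* = 17538/0.926883 ≈ 18921 billion.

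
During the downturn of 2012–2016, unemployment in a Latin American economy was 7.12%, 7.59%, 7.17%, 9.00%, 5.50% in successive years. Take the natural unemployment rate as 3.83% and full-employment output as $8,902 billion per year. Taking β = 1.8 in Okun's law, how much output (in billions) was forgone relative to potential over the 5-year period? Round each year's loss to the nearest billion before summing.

Year 2012: gap = -1.8 × (7.12 - 3.83) = -5.922%, loss ≈ 8902 × 5.922/100 ≈ 527.
Year 2013: gap = -1.8 × (7.59 - 3.83) = -6.768%, loss ≈ 8902 × 6.768/100 ≈ 602.
Year 2014: gap = -1.8 × (7.17 - 3.83) = -6.012%, loss ≈ 8902 × 6.012/100 ≈ 535.
Year 2015: gap = -1.8 × (9 - 3.83) = -9.306%, loss ≈ 8902 × 9.306/100 ≈ 828.
Year 2016: gap = -1.8 × (5.5 - 3.83) = -3.006%, loss ≈ 8902 × 3.006/100 ≈ 268.
Total lost output = 527 + 602 + 535 + 828 + 268 = 2760 billion.

$2,760 billion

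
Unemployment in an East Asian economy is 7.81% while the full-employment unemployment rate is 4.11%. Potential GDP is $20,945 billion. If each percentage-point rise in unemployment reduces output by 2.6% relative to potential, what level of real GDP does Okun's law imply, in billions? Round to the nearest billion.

Unemployment gap = 7.81 - 4.11 = 3.7 points, so the output gap is -2.6 × 3.7 = -9.62%.
Actual GDP = 20945 × (1 - 9.62/100) = 20945 × 0.9038 ≈ 18930 billion.

$18,930 billion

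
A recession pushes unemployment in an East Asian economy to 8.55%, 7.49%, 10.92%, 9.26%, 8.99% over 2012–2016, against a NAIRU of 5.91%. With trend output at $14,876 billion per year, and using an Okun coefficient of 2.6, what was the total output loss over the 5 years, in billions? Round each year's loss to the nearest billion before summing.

$6,057 billion

Year 2012: gap = -2.6 × (8.55 - 5.91) = -6.864%, loss ≈ 14876 × 6.864/100 ≈ 1021.
Year 2013: gap = -2.6 × (7.49 - 5.91) = -4.108%, loss ≈ 14876 × 4.108/100 ≈ 611.
Year 2014: gap = -2.6 × (10.92 - 5.91) = -13.026%, loss ≈ 14876 × 13.026/100 ≈ 1938.
Year 2015: gap = -2.6 × (9.26 - 5.91) = -8.71%, loss ≈ 14876 × 8.71/100 ≈ 1296.
Year 2016: gap = -2.6 × (8.99 - 5.91) = -8.008%, loss ≈ 14876 × 8.008/100 ≈ 1191.
Total lost output = 1021 + 611 + 1938 + 1296 + 1191 = 6057 billion.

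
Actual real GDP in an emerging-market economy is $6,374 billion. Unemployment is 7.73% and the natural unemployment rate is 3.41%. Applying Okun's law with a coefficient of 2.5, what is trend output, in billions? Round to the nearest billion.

$7,146 billion

Unemployment gap = 7.73 - 3.41 = 4.32 points, so output gap = -2.5 × 4.32 = -10.8%.
Since Y = Y* × (1 + gap/100), Y* = 6374/0.892 ≈ 7146 billion.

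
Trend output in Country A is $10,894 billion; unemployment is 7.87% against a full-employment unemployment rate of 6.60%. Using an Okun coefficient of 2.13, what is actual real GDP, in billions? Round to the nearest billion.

$10,599 billion

Unemployment gap = 7.87 - 6.6 = 1.27 points, so the output gap is -2.13 × 1.27 = -2.7051%.
Actual GDP = 10894 × (1 - 2.7051/100) = 10894 × 0.972949 ≈ 10599 billion.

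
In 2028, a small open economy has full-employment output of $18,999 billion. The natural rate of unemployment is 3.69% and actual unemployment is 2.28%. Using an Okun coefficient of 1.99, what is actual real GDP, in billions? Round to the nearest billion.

$19,532 billion

Unemployment gap = 2.28 - 3.69 = -1.41 points, so the output gap is -1.99 × (-1.41) = 2.8059%.
Actual GDP = 18999 × (1 + 2.8059/100) = 18999 × 1.028059 ≈ 19532 billion.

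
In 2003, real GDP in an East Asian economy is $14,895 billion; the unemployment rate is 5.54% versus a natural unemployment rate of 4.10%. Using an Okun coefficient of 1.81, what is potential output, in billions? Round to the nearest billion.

Unemployment gap = 5.54 - 4.1 = 1.44 points, so output gap = -1.81 × 1.44 = -2.6064%.
Since Y = Y* × (1 + gap/100), Y* = 14895/0.973936 ≈ 15294 billion.

$15,294 billion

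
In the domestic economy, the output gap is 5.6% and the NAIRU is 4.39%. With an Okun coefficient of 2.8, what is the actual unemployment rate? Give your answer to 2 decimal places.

From Okun's law, u - u* = -(output gap)/β = -(5.6)/2.8 = -2 points.
So u = 4.39 - 2 = 2.39%.

2.39%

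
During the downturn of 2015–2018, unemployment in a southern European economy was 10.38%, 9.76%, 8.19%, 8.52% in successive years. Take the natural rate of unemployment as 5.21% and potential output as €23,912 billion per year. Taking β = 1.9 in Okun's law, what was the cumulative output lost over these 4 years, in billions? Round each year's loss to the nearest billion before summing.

Year 2015: gap = -1.9 × (10.38 - 5.21) = -9.823%, loss ≈ 23912 × 9.823/100 ≈ 2349.
Year 2016: gap = -1.9 × (9.76 - 5.21) = -8.645%, loss ≈ 23912 × 8.645/100 ≈ 2067.
Year 2017: gap = -1.9 × (8.19 - 5.21) = -5.662%, loss ≈ 23912 × 5.662/100 ≈ 1354.
Year 2018: gap = -1.9 × (8.52 - 5.21) = -6.289%, loss ≈ 23912 × 6.289/100 ≈ 1504.
Total lost output = 2349 + 2067 + 1354 + 1504 = 7274 billion.

€7,274 billion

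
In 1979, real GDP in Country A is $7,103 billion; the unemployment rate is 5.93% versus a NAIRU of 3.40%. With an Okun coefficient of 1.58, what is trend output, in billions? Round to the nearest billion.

Unemployment gap = 5.93 - 3.4 = 2.53 points, so output gap = -1.58 × 2.53 = -3.9974%.
Since Y = Y* × (1 + gap/100), Y* = 7103/0.960026 ≈ 7399 billion.

$7,399 billion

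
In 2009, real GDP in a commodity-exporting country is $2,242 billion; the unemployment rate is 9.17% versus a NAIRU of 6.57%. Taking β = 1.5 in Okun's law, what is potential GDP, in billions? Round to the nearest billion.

Unemployment gap = 9.17 - 6.57 = 2.6 points, so output gap = -1.5 × 2.6 = -3.9%.
Since Y = Y* × (1 + gap/100), Y* = 2242/0.961 ≈ 2333 billion.

$2,333 billion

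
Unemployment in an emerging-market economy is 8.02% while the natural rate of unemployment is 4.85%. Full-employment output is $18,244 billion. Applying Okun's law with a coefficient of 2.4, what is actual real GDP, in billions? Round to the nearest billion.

$16,856 billion

Unemployment gap = 8.02 - 4.85 = 3.17 points, so the output gap is -2.4 × 3.17 = -7.608%.
Actual GDP = 18244 × (1 - 7.608/100) = 18244 × 0.92392 ≈ 16856 billion.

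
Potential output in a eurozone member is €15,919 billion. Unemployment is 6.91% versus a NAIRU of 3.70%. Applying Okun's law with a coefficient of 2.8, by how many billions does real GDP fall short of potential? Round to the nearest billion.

Output gap = -2.8 × (6.91 - 3.7) = -2.8 × 3.21 = -8.988%.
Actual GDP ≈ 15919 × 0.91012 ≈ 14488 billion, so the shortfall is 15919 - 14488 = 1431 billion.

€1,431 billion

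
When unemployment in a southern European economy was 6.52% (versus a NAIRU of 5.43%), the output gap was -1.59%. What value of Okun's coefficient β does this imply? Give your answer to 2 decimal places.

β ≈ 1.46

Okun's law: output gap = -β × (u - u*).
-1.59 = -β × (6.52 - 5.43) = -β × 1.09, so β = 1.59/1.09 = 1.46.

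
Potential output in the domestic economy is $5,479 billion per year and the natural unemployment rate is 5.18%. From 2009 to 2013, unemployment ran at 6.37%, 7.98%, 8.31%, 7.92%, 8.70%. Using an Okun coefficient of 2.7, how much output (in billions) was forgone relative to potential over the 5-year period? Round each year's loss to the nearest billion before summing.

Year 2009: gap = -2.7 × (6.37 - 5.18) = -3.213%, loss ≈ 5479 × 3.213/100 ≈ 176.
Year 2010: gap = -2.7 × (7.98 - 5.18) = -7.56%, loss ≈ 5479 × 7.56/100 ≈ 414.
Year 2011: gap = -2.7 × (8.31 - 5.18) = -8.451%, loss ≈ 5479 × 8.451/100 ≈ 463.
Year 2012: gap = -2.7 × (7.92 - 5.18) = -7.398%, loss ≈ 5479 × 7.398/100 ≈ 405.
Year 2013: gap = -2.7 × (8.7 - 5.18) = -9.504%, loss ≈ 5479 × 9.504/100 ≈ 521.
Total lost output = 176 + 414 + 463 + 405 + 521 = 1979 billion.

$1,979 billion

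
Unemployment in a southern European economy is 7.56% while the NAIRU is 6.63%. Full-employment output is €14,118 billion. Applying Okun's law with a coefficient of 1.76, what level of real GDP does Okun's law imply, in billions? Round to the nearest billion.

Unemployment gap = 7.56 - 6.63 = 0.93 points, so the output gap is -1.76 × 0.93 = -1.6368%.
Actual GDP = 14118 × (1 - 1.6368/100) = 14118 × 0.983632 ≈ 13887 billion.

€13,887 billion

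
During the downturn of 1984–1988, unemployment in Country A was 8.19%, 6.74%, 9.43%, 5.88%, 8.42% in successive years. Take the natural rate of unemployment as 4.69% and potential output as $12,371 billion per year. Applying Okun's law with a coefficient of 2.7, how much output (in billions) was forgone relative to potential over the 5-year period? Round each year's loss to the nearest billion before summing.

Year 1984: gap = -2.7 × (8.19 - 4.69) = -9.45%, loss ≈ 12371 × 9.45/100 ≈ 1169.
Year 1985: gap = -2.7 × (6.74 - 4.69) = -5.535%, loss ≈ 12371 × 5.535/100 ≈ 685.
Year 1986: gap = -2.7 × (9.43 - 4.69) = -12.798%, loss ≈ 12371 × 12.798/100 ≈ 1583.
Year 1987: gap = -2.7 × (5.88 - 4.69) = -3.213%, loss ≈ 12371 × 3.213/100 ≈ 397.
Year 1988: gap = -2.7 × (8.42 - 4.69) = -10.071%, loss ≈ 12371 × 10.071/100 ≈ 1246.
Total lost output = 1169 + 685 + 1583 + 397 + 1246 = 5080 billion.

$5,080 billion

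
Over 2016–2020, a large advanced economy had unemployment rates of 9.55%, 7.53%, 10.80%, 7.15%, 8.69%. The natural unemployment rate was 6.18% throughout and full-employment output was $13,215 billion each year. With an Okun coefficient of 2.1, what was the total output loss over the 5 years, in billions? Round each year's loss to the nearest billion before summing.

Year 2016: gap = -2.1 × (9.55 - 6.18) = -7.077%, loss ≈ 13215 × 7.077/100 ≈ 935.
Year 2017: gap = -2.1 × (7.53 - 6.18) = -2.835%, loss ≈ 13215 × 2.835/100 ≈ 375.
Year 2018: gap = -2.1 × (10.8 - 6.18) = -9.702%, loss ≈ 13215 × 9.702/100 ≈ 1282.
Year 2019: gap = -2.1 × (7.15 - 6.18) = -2.037%, loss ≈ 13215 × 2.037/100 ≈ 269.
Year 2020: gap = -2.1 × (8.69 - 6.18) = -5.271%, loss ≈ 13215 × 5.271/100 ≈ 697.
Total lost output = 935 + 375 + 1282 + 269 + 697 = 3558 billion.

$3,558 billion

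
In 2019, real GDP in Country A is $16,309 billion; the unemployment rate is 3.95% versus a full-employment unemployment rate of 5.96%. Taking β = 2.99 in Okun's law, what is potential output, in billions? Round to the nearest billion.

Unemployment gap = 3.95 - 5.96 = -2.01 points, so output gap = -2.99 × (-2.01) = 6.0099%.
Since Y = Y* × (1 + gap/100), Y* = 16309/1.060099 ≈ 15384 billion.

$15,384 billion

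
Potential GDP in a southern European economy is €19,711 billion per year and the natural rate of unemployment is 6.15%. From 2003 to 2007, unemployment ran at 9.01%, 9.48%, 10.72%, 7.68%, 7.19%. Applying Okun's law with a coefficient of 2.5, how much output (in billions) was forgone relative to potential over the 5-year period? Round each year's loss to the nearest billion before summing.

Year 2003: gap = -2.5 × (9.01 - 6.15) = -7.15%, loss ≈ 19711 × 7.15/100 ≈ 1409.
Year 2004: gap = -2.5 × (9.48 - 6.15) = -8.325%, loss ≈ 19711 × 8.325/100 ≈ 1641.
Year 2005: gap = -2.5 × (10.72 - 6.15) = -11.425%, loss ≈ 19711 × 11.425/100 ≈ 2252.
Year 2006: gap = -2.5 × (7.68 - 6.15) = -3.825%, loss ≈ 19711 × 3.825/100 ≈ 754.
Year 2007: gap = -2.5 × (7.19 - 6.15) = -2.6%, loss ≈ 19711 × 2.6/100 ≈ 512.
Total lost output = 1409 + 1641 + 2252 + 754 + 512 = 6568 billion.

€6,568 billion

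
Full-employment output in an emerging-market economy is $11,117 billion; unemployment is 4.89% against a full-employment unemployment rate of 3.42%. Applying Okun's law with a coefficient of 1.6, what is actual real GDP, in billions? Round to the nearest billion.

$10,856 billion

Unemployment gap = 4.89 - 3.42 = 1.47 points, so the output gap is -1.6 × 1.47 = -2.352%.
Actual GDP = 11117 × (1 - 2.352/100) = 11117 × 0.97648 ≈ 10856 billion.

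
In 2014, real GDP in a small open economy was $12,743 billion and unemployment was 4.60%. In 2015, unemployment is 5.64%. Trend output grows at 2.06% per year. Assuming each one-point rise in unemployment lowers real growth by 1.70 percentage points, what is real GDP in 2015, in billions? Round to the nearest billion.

$12,780 billion

Δu = 5.64 - 4.6 = 1.04 points.
Okun's law (growth form): g_Y = g_Y* - β × Δu = 2.06 - 1.70 × (1.04) = 2.06 - 1.768 = 0.292%.
Real GDP in the next year = 12743 × (1 + 0.292/100) = 12743 × 1.00292 ≈ 12780 billion.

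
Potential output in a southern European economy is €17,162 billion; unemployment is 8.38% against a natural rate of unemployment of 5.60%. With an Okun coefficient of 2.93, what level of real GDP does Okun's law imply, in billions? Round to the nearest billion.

Unemployment gap = 8.38 - 5.6 = 2.78 points, so the output gap is -2.93 × 2.78 = -8.1454%.
Actual GDP = 17162 × (1 - 8.1454/100) = 17162 × 0.918546 ≈ 15764 billion.

€15,764 billion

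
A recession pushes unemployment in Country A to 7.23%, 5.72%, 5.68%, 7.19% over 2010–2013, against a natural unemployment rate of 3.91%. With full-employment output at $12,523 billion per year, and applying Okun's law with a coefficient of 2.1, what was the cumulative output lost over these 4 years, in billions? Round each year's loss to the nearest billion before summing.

$2,677 billion

Year 2010: gap = -2.1 × (7.23 - 3.91) = -6.972%, loss ≈ 12523 × 6.972/100 ≈ 873.
Year 2011: gap = -2.1 × (5.72 - 3.91) = -3.801%, loss ≈ 12523 × 3.801/100 ≈ 476.
Year 2012: gap = -2.1 × (5.68 - 3.91) = -3.717%, loss ≈ 12523 × 3.717/100 ≈ 465.
Year 2013: gap = -2.1 × (7.19 - 3.91) = -6.888%, loss ≈ 12523 × 6.888/100 ≈ 863.
Total lost output = 873 + 476 + 465 + 863 = 2677 billion.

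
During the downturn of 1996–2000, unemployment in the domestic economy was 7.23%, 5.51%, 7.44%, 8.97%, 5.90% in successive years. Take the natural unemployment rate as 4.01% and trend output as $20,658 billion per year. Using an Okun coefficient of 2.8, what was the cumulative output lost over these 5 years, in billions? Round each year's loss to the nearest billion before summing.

Year 1996: gap = -2.8 × (7.23 - 4.01) = -9.016%, loss ≈ 20658 × 9.016/100 ≈ 1863.
Year 1997: gap = -2.8 × (5.51 - 4.01) = -4.2%, loss ≈ 20658 × 4.2/100 ≈ 868.
Year 1998: gap = -2.8 × (7.44 - 4.01) = -9.604%, loss ≈ 20658 × 9.604/100 ≈ 1984.
Year 1999: gap = -2.8 × (8.97 - 4.01) = -13.888%, loss ≈ 20658 × 13.888/100 ≈ 2869.
Year 2000: gap = -2.8 × (5.9 - 4.01) = -5.292%, loss ≈ 20658 × 5.292/100 ≈ 1093.
Total lost output = 1863 + 868 + 1984 + 2869 + 1093 = 8677 billion.

$8,677 billion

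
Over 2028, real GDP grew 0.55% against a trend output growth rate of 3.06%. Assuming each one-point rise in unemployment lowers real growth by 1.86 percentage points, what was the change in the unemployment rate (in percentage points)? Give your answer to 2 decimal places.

1.35 percentage points

Growth-rate Okun's law: g_Y = g_Y* - β × Δu, so Δu = (g_Y* - g_Y)/β.
Δu = (3.06 - 0.55)/1.86 = 2.51/1.86 = 1.35 percentage points.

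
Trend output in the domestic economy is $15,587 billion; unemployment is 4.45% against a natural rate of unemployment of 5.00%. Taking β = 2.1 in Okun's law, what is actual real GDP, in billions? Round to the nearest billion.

$15,767 billion

Unemployment gap = 4.45 - 5 = -0.55 points, so the output gap is -2.1 × (-0.55) = 1.155%.
Actual GDP = 15587 × (1 + 1.155/100) = 15587 × 1.01155 ≈ 15767 billion.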